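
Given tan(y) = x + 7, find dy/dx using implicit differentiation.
Take d/dx of both sides. Since y is implicitly a function of x, the chain rule attaches a y' = dy/dx factor whenever we differentiate through y.

Set F(x, y) = (left side) − (right side), so the curve is F = 0. Differentiating each term of F:
  d/dx[-x] = -1
  d/dx[tan(y)] = y'(tan(y)^2 + 1)
  d/dx[-7] = 0

Collecting, the y'-free part is the partial derivative in x and the y' coefficient is the partial derivative in y:
  ∂F/∂x = -1
  ∂F/∂y = tan(y)^2 + 1

so d/dx[F(x, y(x))] = ∂F/∂x + (∂F/∂y)·y' = 0. Rearranging,
  dy/dx = -(∂F/∂x)/(∂F/∂y) = -(-1)/(tan(y)^2 + 1) = cos(y)^2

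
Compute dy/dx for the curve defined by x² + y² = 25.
Apply d/dx to both sides, remembering that y depends on x. Each occurrence of y therefore brings in a y' = dy/dx via the chain rule.

With F(x, y) equal to the left-hand side minus the right, differentiate F term by term:
  d/dx[x^2] = 2x
  d/dx[y^2] = 2y·y'
  d/dx[-25] = 0
Adding these up, d/dx[F] = 0 becomes
  (2x) + (2y)·y' = 0,
so isolating y',
  dy/dx = -(2x)/(2y) = -x/y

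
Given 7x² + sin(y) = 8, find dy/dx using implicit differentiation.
Take d/dx of both sides. Since y is implicitly a function of x, the chain rule attaches a y' = dy/dx factor whenever we differentiate through y.

Set F(x, y) = (left side) − (right side), so the curve is F = 0. Differentiating each term of F:
  d/dx[7x^2] = 14x
  d/dx[sin(y)] = y'·cos(y)
  d/dx[-8] = 0

Collecting, the y'-free part is the partial derivative in x and the y' coefficient is the partial derivative in y:
  ∂F/∂x = 14x
  ∂F/∂y = cos(y)

so d/dx[F(x, y(x))] = ∂F/∂x + (∂F/∂y)·y' = 0. Rearranging,
  dy/dx = -(∂F/∂x)/(∂F/∂y) = -(14x)/(cos(y)) = -14x/cos(y)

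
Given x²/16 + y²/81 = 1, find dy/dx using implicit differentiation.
Differentiate both sides with respect to x, treating y as y(x). By the chain rule, any term containing y contributes a factor of y' = dy/dx when we differentiate it.

Move every term to one side and write the relation as F(x, y) = 0. Term by term,
  d/dx[x^2/16] = x/8
  d/dx[y^2/81] = 2y·y'/81
  d/dx[-1] = 0

The pieces without y' make up ∂F/∂x and the coefficient of y' is ∂F/∂y:
  ∂F/∂x = x/8,
  ∂F/∂y = 2y/81.

Since d/dx[F] = ∂F/∂x + (∂F/∂y)·y' = 0, solve for y':
  (∂F/∂y)·y' = -∂F/∂x
  dy/dx = -(∂F/∂x)/(∂F/∂y) = -(x/8)/(2y/81) = -81x/(16y)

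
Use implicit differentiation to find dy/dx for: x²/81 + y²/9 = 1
Apply d/dx to both sides, remembering that y depends on x. Each occurrence of y therefore brings in a y' = dy/dx via the chain rule.

With F(x, y) equal to the left-hand side minus the right, differentiate F term by term:
  d/dx[x^2/81] = 2x/81
  d/dx[y^2/9] = 2y·y'/9
  d/dx[-1] = 0
Adding these up, d/dx[F] = 0 becomes
  (2x/81) + (2y/9)·y' = 0,
so isolating y',
  dy/dx = -(2x/81)/(2y/9) = -x/(9y)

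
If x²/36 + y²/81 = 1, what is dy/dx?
Apply d/dx to both sides, remembering that y depends on x. Each occurrence of y therefore brings in a y' = dy/dx via the chain rule.

With F(x, y) equal to the left-hand side minus the right, differentiate F term by term:
  d/dx[x^2/36] = x/18
  d/dx[y^2/81] = 2y·y'/81
  d/dx[-1] = 0
Adding these up, d/dx[F] = 0 becomes
  (x/18) + (2y/81)·y' = 0,
so isolating y',
  dy/dx = -(x/18)/(2y/81) = -9x/(4y)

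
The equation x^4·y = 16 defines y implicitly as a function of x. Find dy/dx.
Take d/dx of both sides. Since y is implicitly a function of x, the chain rule attaches a y' = dy/dx factor whenever we differentiate through y.

Set F(x, y) = (left side) − (right side), so the curve is F = 0. Differentiating each term of F:
  d/dx[x^4y] = x^4·y' + 4x^3y
  d/dx[-16] = 0

Collecting, the y'-free part is the partial derivative in x and the y' coefficient is the partial derivative in y:
  ∂F/∂x = 4x^3y
  ∂F/∂y = x^4

so d/dx[F(x, y(x))] = ∂F/∂x + (∂F/∂y)·y' = 0. Rearranging,
  dy/dx = -(∂F/∂x)/(∂F/∂y) = -(4x^3y)/(x^4) = -4y/x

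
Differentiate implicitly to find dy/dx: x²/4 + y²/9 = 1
Differentiate the relation implicitly: treat y = y(x) and apply the chain rule, so every y-derivative picks up a y' = dy/dx factor.

With everything moved to the left-hand side, differentiate term by term:
  d/dx[x^2/4] = x/2
  d/dx[y^2/9] = 2y·y'/9
  d/dx[-1] = 0

Separating the contributions that come from x directly and those that come through y:
  without y':      x/2
  multiplying y':  2y/9

so (x/2) + (2y/9)·y' = 0, and therefore
  dy/dx = -(x/2)/(2y/9) = -9x/(4y)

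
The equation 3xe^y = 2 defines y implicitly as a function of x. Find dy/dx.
Differentiate both sides with respect to x, treating y as y(x). By the chain rule, any term containing y contributes a factor of y' = dy/dx when we differentiate it.

Move every term to one side and write the relation as F(x, y) = 0. Term by term,
  d/dx[3x·e^(y)] = 3x·y'·e^(y) + 3e^(y)
  d/dx[-2] = 0

The pieces without y' make up ∂F/∂x and the coefficient of y' is ∂F/∂y:
  ∂F/∂x = 3e^(y),
  ∂F/∂y = 3x·e^(y).

Since d/dx[F] = ∂F/∂x + (∂F/∂y)·y' = 0, solve for y':
  (∂F/∂y)·y' = -∂F/∂x
  dy/dx = -(∂F/∂x)/(∂F/∂y) = -(3e^(y))/(3x·e^(y)) = -1/x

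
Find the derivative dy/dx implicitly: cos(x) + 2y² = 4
Take d/dx of both sides. Since y is implicitly a function of x, the chain rule attaches a y' = dy/dx factor whenever we differentiate through y.

Set F(x, y) = (left side) − (right side), so the curve is F = 0. Differentiating each term of F:
  d/dx[2y^2] = 4y·y'
  d/dx[cos(x)] = -sin(x)
  d/dx[-4] = 0

Collecting, the y'-free part is the partial derivative in x and the y' coefficient is the partial derivative in y:
  ∂F/∂x = -sin(x)
  ∂F/∂y = 4y

so d/dx[F(x, y(x))] = ∂F/∂x + (∂F/∂y)·y' = 0. Rearranging,
  dy/dx = -(∂F/∂x)/(∂F/∂y) = -(-sin(x))/(4y) = sin(x)/(4y)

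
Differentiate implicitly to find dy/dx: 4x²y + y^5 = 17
Differentiate the relation implicitly: treat y = y(x) and apply the chain rule, so every y-derivative picks up a y' = dy/dx factor.

With everything moved to the left-hand side, differentiate term by term:
  d/dx[4x^2y] = 4x^2·y' + 8xy
  d/dx[y^5] = 5y^4·y'
  d/dx[-17] = 0

Separating the contributions that come from x directly and those that come through y:
  without y':      8xy
  multiplying y':  4x^2 + 5y^4

so (8xy) + (4x^2 + 5y^4)·y' = 0, and therefore
  dy/dx = -(8xy)/(4x^2 + 5y^4) = -8xy/(4x^2 + 5y^4)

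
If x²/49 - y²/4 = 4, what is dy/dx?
Apply d/dx to both sides, remembering that y depends on x. Each occurrence of y therefore brings in a y' = dy/dx via the chain rule.

With F(x, y) equal to the left-hand side minus the right, differentiate F term by term:
  d/dx[x^2/49] = 2x/49
  d/dx[-y^2/4] = -y·y'/2
  d/dx[-4] = 0
Adding these up, d/dx[F] = 0 becomes
  (2x/49) + (-y/2)·y' = 0,
so isolating y',
  dy/dx = -(2x/49)/(-y/2) = 4x/(49y)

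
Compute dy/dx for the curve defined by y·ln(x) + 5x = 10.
Take d/dx of both sides. Since y is implicitly a function of x, the chain rule attaches a y' = dy/dx factor whenever we differentiate through y.

Set F(x, y) = (left side) − (right side), so the curve is F = 0. Differentiating each term of F:
  d/dx[5x] = 5
  d/dx[y·ln(x)] = y'·ln(x) + y/x
  d/dx[-10] = 0

Collecting, the y'-free part is the partial derivative in x and the y' coefficient is the partial derivative in y:
  ∂F/∂x = 5 + y/x
  ∂F/∂y = ln(x)

so d/dx[F(x, y(x))] = ∂F/∂x + (∂F/∂y)·y' = 0. Rearranging,
  dy/dx = -(∂F/∂x)/(∂F/∂y) = -(5 + y/x)/(ln(x))
        = -((5x + y)/x)/(ln(x)) = (-5x - y)/(x·ln(x))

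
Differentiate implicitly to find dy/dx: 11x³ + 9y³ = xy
Differentiate the relation implicitly: treat y = y(x) and apply the chain rule, so every y-derivative picks up a y' = dy/dx factor.

With everything moved to the left-hand side, differentiate term by term:
  d/dx[11x^3] = 33x^2
  d/dx[-xy] = -x·y' - y
  d/dx[9y^3] = 27y^2·y'

Separating the contributions that come from x directly and those that come through y:
  without y':      33x^2 - y
  multiplying y':  -x + 27y^2

so (33x^2 - y) + (-x + 27y^2)·y' = 0, and therefore
  dy/dx = -(33x^2 - y)/(-x + 27y^2) = (33x^2 - y)/(x - 27y^2)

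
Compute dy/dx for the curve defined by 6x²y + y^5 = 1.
Take d/dx of both sides. Since y is implicitly a function of x, the chain rule attaches a y' = dy/dx factor whenever we differentiate through y.

Set F(x, y) = (left side) − (right side), so the curve is F = 0. Differentiating each term of F:
  d/dx[6x^2y] = 6x^2·y' + 12xy
  d/dx[y^5] = 5y^4·y'
  d/dx[-1] = 0

Collecting, the y'-free part is the partial derivative in x and the y' coefficient is the partial derivative in y:
  ∂F/∂x = 12xy
  ∂F/∂y = 6x^2 + 5y^4

so d/dx[F(x, y(x))] = ∂F/∂x + (∂F/∂y)·y' = 0. Rearranging,
  dy/dx = -(∂F/∂x)/(∂F/∂y) = -(12xy)/(6x^2 + 5y^4) = -12xy/(6x^2 + 5y^4)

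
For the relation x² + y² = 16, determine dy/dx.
Differentiate the relation implicitly: treat y = y(x) and apply the chain rule, so every y-derivative picks up a y' = dy/dx factor.

With everything moved to the left-hand side, differentiate term by term:
  d/dx[x^2] = 2x
  d/dx[y^2] = 2y·y'
  d/dx[-16] = 0

Separating the contributions that come from x directly and those that come through y:
  without y':      2x
  multiplying y':  2y

so (2x) + (2y)·y' = 0, and therefore
  dy/dx = -(2x)/(2y) = -x/y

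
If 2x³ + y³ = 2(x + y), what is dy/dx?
Apply d/dx to both sides, remembering that y depends on x. Each occurrence of y therefore brings in a y' = dy/dx via the chain rule.

With F(x, y) equal to the left-hand side minus the right, differentiate F term by term:
  d/dx[2x^3] = 6x^2
  d/dx[-2x] = -2
  d/dx[y^3] = 3y^2·y'
  d/dx[-2y] = -2·y'
Adding these up, d/dx[F] = 0 becomes
  (6x^2 - 2) + (3y^2 - 2)·y' = 0,
so isolating y',
  dy/dx = -(6x^2 - 2)/(3y^2 - 2) = 2(1 - 3x^2)/(3y^2 - 2)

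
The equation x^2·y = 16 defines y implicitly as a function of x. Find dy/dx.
Apply d/dx to both sides, remembering that y depends on x. Each occurrence of y therefore brings in a y' = dy/dx via the chain rule.

With F(x, y) equal to the left-hand side minus the right, differentiate F term by term:
  d/dx[x^2y] = x^2·y' + 2xy
  d/dx[-16] = 0
Adding these up, d/dx[F] = 0 becomes
  (2xy) + (x^2)·y' = 0,
so isolating y',
  dy/dx = -(2xy)/(x^2) = -2y/x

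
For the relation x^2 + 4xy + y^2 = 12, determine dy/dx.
Take d/dx of both sides. Since y is implicitly a function of x, the chain rule attaches a y' = dy/dx factor whenever we differentiate through y.

Set F(x, y) = (left side) − (right side), so the curve is F = 0. Differentiating each term of F:
  d/dx[x^2] = 2x
  d/dx[4xy] = 4x·y' + 4y
  d/dx[y^2] = 2y·y'
  d/dx[-12] = 0

Collecting, the y'-free part is the partial derivative in x and the y' coefficient is the partial derivative in y:
  ∂F/∂x = 2x + 4y
  ∂F/∂y = 4x + 2y

so d/dx[F(x, y(x))] = ∂F/∂x + (∂F/∂y)·y' = 0. Rearranging,
  dy/dx = -(∂F/∂x)/(∂F/∂y) = -(2x + 4y)/(4x + 2y) = (-x - 2y)/(2x + y)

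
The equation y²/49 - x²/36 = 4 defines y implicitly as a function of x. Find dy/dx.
Apply d/dx to both sides, remembering that y depends on x. Each occurrence of y therefore brings in a y' = dy/dx via the chain rule.

With F(x, y) equal to the left-hand side minus the right, differentiate F term by term:
  d/dx[-x^2/36] = -x/18
  d/dx[y^2/49] = 2y·y'/49
  d/dx[-4] = 0
Adding these up, d/dx[F] = 0 becomes
  (-x/18) + (2y/49)·y' = 0,
so isolating y',
  dy/dx = -(-x/18)/(2y/49) = 49x/(36y)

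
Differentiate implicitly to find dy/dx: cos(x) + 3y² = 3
Differentiate the relation implicitly: treat y = y(x) and apply the chain rule, so every y-derivative picks up a y' = dy/dx factor.

With everything moved to the left-hand side, differentiate term by term:
  d/dx[3y^2] = 6y·y'
  d/dx[cos(x)] = -sin(x)
  d/dx[-3] = 0

Separating the contributions that come from x directly and those that come through y:
  without y':      -sin(x)
  multiplying y':  6y

so (-sin(x)) + (6y)·y' = 0, and therefore
  dy/dx = -(-sin(x))/(6y) = sin(x)/(6y)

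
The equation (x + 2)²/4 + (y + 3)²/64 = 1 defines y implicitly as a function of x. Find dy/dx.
Take d/dx of both sides. Since y is implicitly a function of x, the chain rule attaches a y' = dy/dx factor whenever we differentiate through y.

Set F(x, y) = (left side) − (right side), so the curve is F = 0. Differentiating each term of F:
  d/dx[(x + 2)^2/4] = x/2 + 1
  d/dx[(y + 3)^2/64] = y'(y + 3)/32
  d/dx[-1] = 0

Collecting, the y'-free part is the partial derivative in x and the y' coefficient is the partial derivative in y:
  ∂F/∂x = x/2 + 1
  ∂F/∂y = y/32 + 3/32

so d/dx[F(x, y(x))] = ∂F/∂x + (∂F/∂y)·y' = 0. Rearranging,
  dy/dx = -(∂F/∂x)/(∂F/∂y) = -(x/2 + 1)/(y/32 + 3/32)
        = -((x + 2)/2)/((y + 3)/32) = 16(-x - 2)/(y + 3)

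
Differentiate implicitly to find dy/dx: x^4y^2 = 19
Take d/dx of both sides. Since y is implicitly a function of x, the chain rule attaches a y' = dy/dx factor whenever we differentiate through y.

Set F(x, y) = (left side) − (right side), so the curve is F = 0. Differentiating each term of F:
  d/dx[x^4y^2] = 2x^4y·y' + 4x^3y^2
  d/dx[-19] = 0

Collecting, the y'-free part is the partial derivative in x and the y' coefficient is the partial derivative in y:
  ∂F/∂x = 4x^3y^2
  ∂F/∂y = 2x^4y

so d/dx[F(x, y(x))] = ∂F/∂x + (∂F/∂y)·y' = 0. Rearranging,
  dy/dx = -(∂F/∂x)/(∂F/∂y) = -(4x^3y^2)/(2x^4y) = -2y/x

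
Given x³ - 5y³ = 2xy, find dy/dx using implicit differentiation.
Apply d/dx to both sides, remembering that y depends on x. Each occurrence of y therefore brings in a y' = dy/dx via the chain rule.

With F(x, y) equal to the left-hand side minus the right, differentiate F term by term:
  d/dx[x^3] = 3x^2
  d/dx[-2xy] = -2x·y' - 2y
  d/dx[-5y^3] = -15y^2·y'
Adding these up, d/dx[F] = 0 becomes
  (3x^2 - 2y) + (-2x - 15y^2)·y' = 0,
so isolating y',
  dy/dx = -(3x^2 - 2y)/(-2x - 15y^2) = (3x^2 - 2y)/(2x + 15y^2)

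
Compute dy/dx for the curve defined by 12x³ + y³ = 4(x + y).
Differentiate both sides with respect to x, treating y as y(x). By the chain rule, any term containing y contributes a factor of y' = dy/dx when we differentiate it.

Move every term to one side and write the relation as F(x, y) = 0. Term by term,
  d/dx[12x^3] = 36x^2
  d/dx[-4x] = -4
  d/dx[y^3] = 3y^2·y'
  d/dx[-4y] = -4·y'

The pieces without y' make up ∂F/∂x and the coefficient of y' is ∂F/∂y:
  ∂F/∂x = 36x^2 - 4,
  ∂F/∂y = 3y^2 - 4.

Since d/dx[F] = ∂F/∂x + (∂F/∂y)·y' = 0, solve for y':
  (∂F/∂y)·y' = -∂F/∂x
  dy/dx = -(∂F/∂x)/(∂F/∂y) = -(36x^2 - 4)/(3y^2 - 4) = 4(1 - 9x^2)/(3y^2 - 4)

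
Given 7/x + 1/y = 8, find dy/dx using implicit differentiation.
Take d/dx of both sides. Since y is implicitly a function of x, the chain rule attaches a y' = dy/dx factor whenever we differentiate through y.

Set F(x, y) = (left side) − (right side), so the curve is F = 0. Differentiating each term of F:
  d/dx[1/y] = -y'/y^2
  d/dx[7/x] = -7/x^2
  d/dx[-8] = 0

Collecting, the y'-free part is the partial derivative in x and the y' coefficient is the partial derivative in y:
  ∂F/∂x = -7/x^2
  ∂F/∂y = -1/y^2

so d/dx[F(x, y(x))] = ∂F/∂x + (∂F/∂y)·y' = 0. Rearranging,
  dy/dx = -(∂F/∂x)/(∂F/∂y) = -(-7/x^2)/(-1/y^2) = -7y^2/x^2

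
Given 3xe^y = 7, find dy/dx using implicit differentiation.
Differentiate both sides with respect to x, treating y as y(x). By the chain rule, any term containing y contributes a factor of y' = dy/dx when we differentiate it.

Move every term to one side and write the relation as F(x, y) = 0. Term by term,
  d/dx[3x·e^(y)] = 3x·y'·e^(y) + 3e^(y)
  d/dx[-7] = 0

The pieces without y' make up ∂F/∂x and the coefficient of y' is ∂F/∂y:
  ∂F/∂x = 3e^(y),
  ∂F/∂y = 3x·e^(y).

Since d/dx[F] = ∂F/∂x + (∂F/∂y)·y' = 0, solve for y':
  (∂F/∂y)·y' = -∂F/∂x
  dy/dx = -(∂F/∂x)/(∂F/∂y) = -(3e^(y))/(3x·e^(y)) = -1/x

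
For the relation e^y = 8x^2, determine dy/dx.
Apply d/dx to both sides, remembering that y depends on x. Each occurrence of y therefore brings in a y' = dy/dx via the chain rule.

With F(x, y) equal to the left-hand side minus the right, differentiate F term by term:
  d/dx[-8x^2] = -16x
  d/dx[e^(y)] = y'·e^(y)
Adding these up, d/dx[F] = 0 becomes
  (-16x) + (e^(y))·y' = 0,
so isolating y',
  dy/dx = -(-16x)/(e^(y)) = 16x·e^(-y)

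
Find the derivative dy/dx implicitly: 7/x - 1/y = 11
Differentiate the relation implicitly: treat y = y(x) and apply the chain rule, so every y-derivative picks up a y' = dy/dx factor.

With everything moved to the left-hand side, differentiate term by term:
  d/dx[-1/y] = y'/y^2
  d/dx[7/x] = -7/x^2
  d/dx[-11] = 0

Separating the contributions that come from x directly and those that come through y:
  without y':      -7/x^2
  multiplying y':  y^(-2)

so (-7/x^2) + (y^(-2))·y' = 0, and therefore
  dy/dx = -(-7/x^2)/(y^(-2)) = 7y^2/x^2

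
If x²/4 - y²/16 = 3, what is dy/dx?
Differentiate the relation implicitly: treat y = y(x) and apply the chain rule, so every y-derivative picks up a y' = dy/dx factor.

With everything moved to the left-hand side, differentiate term by term:
  d/dx[x^2/4] = x/2
  d/dx[-y^2/16] = -y·y'/8
  d/dx[-3] = 0

Separating the contributions that come from x directly and those that come through y:
  without y':      x/2
  multiplying y':  -y/8

so (x/2) + (-y/8)·y' = 0, and therefore
  dy/dx = -(x/2)/(-y/8) = 4x/y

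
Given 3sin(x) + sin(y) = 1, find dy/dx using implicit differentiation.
Differentiate both sides with respect to x, treating y as y(x). By the chain rule, any term containing y contributes a factor of y' = dy/dx when we differentiate it.

Move every term to one side and write the relation as F(x, y) = 0. Term by term,
  d/dx[3sin(x)] = 3cos(x)
  d/dx[sin(y)] = y'·cos(y)
  d/dx[-1] = 0

The pieces without y' make up ∂F/∂x and the coefficient of y' is ∂F/∂y:
  ∂F/∂x = 3cos(x),
  ∂F/∂y = cos(y).

Since d/dx[F] = ∂F/∂x + (∂F/∂y)·y' = 0, solve for y':
  (∂F/∂y)·y' = -∂F/∂x
  dy/dx = -(∂F/∂x)/(∂F/∂y) = -(3cos(x))/(cos(y)) = -3cos(x)/cos(y)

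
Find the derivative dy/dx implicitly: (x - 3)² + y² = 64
Differentiate the relation implicitly: treat y = y(x) and apply the chain rule, so every y-derivative picks up a y' = dy/dx factor.

With everything moved to the left-hand side, differentiate term by term:
  d/dx[y^2] = 2y·y'
  d/dx[(x - 3)^2] = 2x - 6
  d/dx[-64] = 0

Separating the contributions that come from x directly and those that come through y:
  without y':      2x - 6
  multiplying y':  2y

so (2x - 6) + (2y)·y' = 0, and therefore
  dy/dx = -(2x - 6)/(2y) = (3 - x)/y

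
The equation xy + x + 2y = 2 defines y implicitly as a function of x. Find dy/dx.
Take d/dx of both sides. Since y is implicitly a function of x, the chain rule attaches a y' = dy/dx factor whenever we differentiate through y.

Set F(x, y) = (left side) − (right side), so the curve is F = 0. Differentiating each term of F:
  d/dx[xy] = x·y' + y
  d/dx[x] = 1
  d/dx[2y] = 2·y'
  d/dx[-2] = 0

Collecting, the y'-free part is the partial derivative in x and the y' coefficient is the partial derivative in y:
  ∂F/∂x = y + 1
  ∂F/∂y = x + 2

so d/dx[F(x, y(x))] = ∂F/∂x + (∂F/∂y)·y' = 0. Rearranging,
  dy/dx = -(∂F/∂x)/(∂F/∂y) = -(y + 1)/(x + 2) = (-y - 1)/(x + 2)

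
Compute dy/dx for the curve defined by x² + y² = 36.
Apply d/dx to both sides, remembering that y depends on x. Each occurrence of y therefore brings in a y' = dy/dx via the chain rule.

With F(x, y) equal to the left-hand side minus the right, differentiate F term by term:
  d/dx[x^2] = 2x
  d/dx[y^2] = 2y·y'
  d/dx[-36] = 0
Adding these up, d/dx[F] = 0 becomes
  (2x) + (2y)·y' = 0,
so isolating y',
  dy/dx = -(2x)/(2y) = -x/y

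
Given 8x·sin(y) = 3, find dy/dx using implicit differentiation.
Apply d/dx to both sides, remembering that y depends on x. Each occurrence of y therefore brings in a y' = dy/dx via the chain rule.

With F(x, y) equal to the left-hand side minus the right, differentiate F term by term:
  d/dx[8x·sin(y)] = 8x·y'·cos(y) + 8sin(y)
  d/dx[-3] = 0
Adding these up, d/dx[F] = 0 becomes
  (8sin(y)) + (8x·cos(y))·y' = 0,
so isolating y',
  dy/dx = -(8sin(y))/(8x·cos(y)) = -tan(y)/x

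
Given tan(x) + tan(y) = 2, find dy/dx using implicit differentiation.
Apply d/dx to both sides, remembering that y depends on x. Each occurrence of y therefore brings in a y' = dy/dx via the chain rule.

With F(x, y) equal to the left-hand side minus the right, differentiate F term by term:
  d/dx[tan(x)] = tan(x)^2 + 1
  d/dx[tan(y)] = y'(tan(y)^2 + 1)
  d/dx[-2] = 0
Adding these up, d/dx[F] = 0 becomes
  (tan(x)^2 + 1) + (tan(y)^2 + 1)·y' = 0,
so isolating y',
  dy/dx = -(tan(x)^2 + 1)/(tan(y)^2 + 1) = -cos(y)^2/cos(x)^2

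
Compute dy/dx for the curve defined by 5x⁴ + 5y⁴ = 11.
Take d/dx of both sides. Since y is implicitly a function of x, the chain rule attaches a y' = dy/dx factor whenever we differentiate through y.

Set F(x, y) = (left side) − (right side), so the curve is F = 0. Differentiating each term of F:
  d/dx[5x^4] = 20x^3
  d/dx[5y^4] = 20y^3·y'
  d/dx[-11] = 0

Collecting, the y'-free part is the partial derivative in x and the y' coefficient is the partial derivative in y:
  ∂F/∂x = 20x^3
  ∂F/∂y = 20y^3

so d/dx[F(x, y(x))] = ∂F/∂x + (∂F/∂y)·y' = 0. Rearranging,
  dy/dx = -(∂F/∂x)/(∂F/∂y) = -(20x^3)/(20y^3) = -x^3/y^3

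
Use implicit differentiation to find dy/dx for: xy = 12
Differentiate the relation implicitly: treat y = y(x) and apply the chain rule, so every y-derivative picks up a y' = dy/dx factor.

With everything moved to the left-hand side, differentiate term by term:
  d/dx[xy] = x·y' + y
  d/dx[-12] = 0

Separating the contributions that come from x directly and those that come through y:
  without y':      y
  multiplying y':  x

so (y) + (x)·y' = 0, and therefore
  dy/dx = -(y)/(x) = -y/x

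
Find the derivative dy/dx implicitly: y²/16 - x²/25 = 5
Apply d/dx to both sides, remembering that y depends on x. Each occurrence of y therefore brings in a y' = dy/dx via the chain rule.

With F(x, y) equal to the left-hand side minus the right, differentiate F term by term:
  d/dx[-x^2/25] = -2x/25
  d/dx[y^2/16] = y·y'/8
  d/dx[-5] = 0
Adding these up, d/dx[F] = 0 becomes
  (-2x/25) + (y/8)·y' = 0,
so isolating y',
  dy/dx = -(-2x/25)/(y/8) = 16x/(25y)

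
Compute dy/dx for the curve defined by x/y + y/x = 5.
Differentiate the relation implicitly: treat y = y(x) and apply the chain rule, so every y-derivative picks up a y' = dy/dx factor.

With everything moved to the left-hand side, differentiate term by term:
  d/dx[x/y] = -x·y'/y^2 + 1/y
  d/dx[y/x] = y'/x - y/x^2
  d/dx[-5] = 0

Separating the contributions that come from x directly and those that come through y:
  without y':      1/y - y/x^2
  multiplying y':  -x/y^2 + 1/x

so (1/y - y/x^2) + (-x/y^2 + 1/x)·y' = 0, and therefore
  dy/dx = -(1/y - y/x^2)/(-x/y^2 + 1/x)
        = -((x - y)(x + y)/(x^2y))/(-(x - y)(x + y)/(xy^2)) = y/x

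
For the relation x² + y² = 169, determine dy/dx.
Apply d/dx to both sides, remembering that y depends on x. Each occurrence of y therefore brings in a y' = dy/dx via the chain rule.

With F(x, y) equal to the left-hand side minus the right, differentiate F term by term:
  d/dx[x^2] = 2x
  d/dx[y^2] = 2y·y'
  d/dx[-169] = 0
Adding these up, d/dx[F] = 0 becomes
  (2x) + (2y)·y' = 0,
so isolating y',
  dy/dx = -(2x)/(2y) = -x/y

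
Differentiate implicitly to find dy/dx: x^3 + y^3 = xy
Take d/dx of both sides. Since y is implicitly a function of x, the chain rule attaches a y' = dy/dx factor whenever we differentiate through y.

Set F(x, y) = (left side) − (right side), so the curve is F = 0. Differentiating each term of F:
  d/dx[x^3] = 3x^2
  d/dx[-xy] = -x·y' - y
  d/dx[y^3] = 3y^2·y'

Collecting, the y'-free part is the partial derivative in x and the y' coefficient is the partial derivative in y:
  ∂F/∂x = 3x^2 - y
  ∂F/∂y = -x + 3y^2

so d/dx[F(x, y(x))] = ∂F/∂x + (∂F/∂y)·y' = 0. Rearranging,
  dy/dx = -(∂F/∂x)/(∂F/∂y) = -(3x^2 - y)/(-x + 3y^2) = (3x^2 - y)/(x - 3y^2)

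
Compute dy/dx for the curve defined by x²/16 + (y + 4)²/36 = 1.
Take d/dx of both sides. Since y is implicitly a function of x, the chain rule attaches a y' = dy/dx factor whenever we differentiate through y.

Set F(x, y) = (left side) − (right side), so the curve is F = 0. Differentiating each term of F:
  d/dx[x^2/16] = x/8
  d/dx[(y + 4)^2/36] = y'(y + 4)/18
  d/dx[-1] = 0

Collecting, the y'-free part is the partial derivative in x and the y' coefficient is the partial derivative in y:
  ∂F/∂x = x/8
  ∂F/∂y = y/18 + 2/9

so d/dx[F(x, y(x))] = ∂F/∂x + (∂F/∂y)·y' = 0. Rearranging,
  dy/dx = -(∂F/∂x)/(∂F/∂y) = -(x/8)/(y/18 + 2/9)
        = -(x/8)/((y + 4)/18) = -9x/(4y + 16)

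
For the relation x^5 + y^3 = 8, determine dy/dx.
Differentiate the relation implicitly: treat y = y(x) and apply the chain rule, so every y-derivative picks up a y' = dy/dx factor.

With everything moved to the left-hand side, differentiate term by term:
  d/dx[x^5] = 5x^4
  d/dx[y^3] = 3y^2·y'
  d/dx[-8] = 0

Separating the contributions that come from x directly and those that come through y:
  without y':      5x^4
  multiplying y':  3y^2

so (5x^4) + (3y^2)·y' = 0, and therefore
  dy/dx = -(5x^4)/(3y^2) = -5x^4/(3y^2)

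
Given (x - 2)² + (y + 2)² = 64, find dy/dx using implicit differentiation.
Differentiate both sides with respect to x, treating y as y(x). By the chain rule, any term containing y contributes a factor of y' = dy/dx when we differentiate it.

Move every term to one side and write the relation as F(x, y) = 0. Term by term,
  d/dx[(x - 2)^2] = 2x - 4
  d/dx[(y + 2)^2] = 2·y'(y + 2)
  d/dx[-64] = 0

The pieces without y' make up ∂F/∂x and the coefficient of y' is ∂F/∂y:
  ∂F/∂x = 2x - 4,
  ∂F/∂y = 2y + 4.

Since d/dx[F] = ∂F/∂x + (∂F/∂y)·y' = 0, solve for y':
  (∂F/∂y)·y' = -∂F/∂x
  dy/dx = -(∂F/∂x)/(∂F/∂y) = -(2x - 4)/(2y + 4) = (2 - x)/(y + 2)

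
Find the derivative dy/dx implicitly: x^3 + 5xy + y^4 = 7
Take d/dx of both sides. Since y is implicitly a function of x, the chain rule attaches a y' = dy/dx factor whenever we differentiate through y.

Set F(x, y) = (left side) − (right side), so the curve is F = 0. Differentiating each term of F:
  d/dx[x^3] = 3x^2
  d/dx[5xy] = 5x·y' + 5y
  d/dx[y^4] = 4y^3·y'
  d/dx[-7] = 0

Collecting, the y'-free part is the partial derivative in x and the y' coefficient is the partial derivative in y:
  ∂F/∂x = 3x^2 + 5y
  ∂F/∂y = 5x + 4y^3

so d/dx[F(x, y(x))] = ∂F/∂x + (∂F/∂y)·y' = 0. Rearranging,
  dy/dx = -(∂F/∂x)/(∂F/∂y) = -(3x^2 + 5y)/(5x + 4y^3) = (-3x^2 - 5y)/(5x + 4y^3)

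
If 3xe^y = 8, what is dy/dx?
Differentiate both sides with respect to x, treating y as y(x). By the chain rule, any term containing y contributes a factor of y' = dy/dx when we differentiate it.

Move every term to one side and write the relation as F(x, y) = 0. Term by term,
  d/dx[3x·e^(y)] = 3x·y'·e^(y) + 3e^(y)
  d/dx[-8] = 0

The pieces without y' make up ∂F/∂x and the coefficient of y' is ∂F/∂y:
  ∂F/∂x = 3e^(y),
  ∂F/∂y = 3x·e^(y).

Since d/dx[F] = ∂F/∂x + (∂F/∂y)·y' = 0, solve for y':
  (∂F/∂y)·y' = -∂F/∂x
  dy/dx = -(∂F/∂x)/(∂F/∂y) = -(3e^(y))/(3x·e^(y)) = -1/x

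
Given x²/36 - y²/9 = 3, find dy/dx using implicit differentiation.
Apply d/dx to both sides, remembering that y depends on x. Each occurrence of y therefore brings in a y' = dy/dx via the chain rule.

With F(x, y) equal to the left-hand side minus the right, differentiate F term by term:
  d/dx[x^2/36] = x/18
  d/dx[-y^2/9] = -2y·y'/9
  d/dx[-3] = 0
Adding these up, d/dx[F] = 0 becomes
  (x/18) + (-2y/9)·y' = 0,
so isolating y',
  dy/dx = -(x/18)/(-2y/9) = x/(4y)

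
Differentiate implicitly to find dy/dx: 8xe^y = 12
Apply d/dx to both sides, remembering that y depends on x. Each occurrence of y therefore brings in a y' = dy/dx via the chain rule.

With F(x, y) equal to the left-hand side minus the right, differentiate F term by term:
  d/dx[8x·e^(y)] = 8x·y'·e^(y) + 8e^(y)
  d/dx[-12] = 0
Adding these up, d/dx[F] = 0 becomes
  (8e^(y)) + (8x·e^(y))·y' = 0,
so isolating y',
  dy/dx = -(8e^(y))/(8x·e^(y)) = -1/x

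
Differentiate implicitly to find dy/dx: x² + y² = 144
Take d/dx of both sides. Since y is implicitly a function of x, the chain rule attaches a y' = dy/dx factor whenever we differentiate through y.

Set F(x, y) = (left side) − (right side), so the curve is F = 0. Differentiating each term of F:
  d/dx[x^2] = 2x
  d/dx[y^2] = 2y·y'
  d/dx[-144] = 0

Collecting, the y'-free part is the partial derivative in x and the y' coefficient is the partial derivative in y:
  ∂F/∂x = 2x
  ∂F/∂y = 2y

so d/dx[F(x, y(x))] = ∂F/∂x + (∂F/∂y)·y' = 0. Rearranging,
  dy/dx = -(∂F/∂x)/(∂F/∂y) = -(2x)/(2y) = -x/y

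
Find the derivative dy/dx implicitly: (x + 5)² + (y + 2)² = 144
Differentiate the relation implicitly: treat y = y(x) and apply the chain rule, so every y-derivative picks up a y' = dy/dx factor.

With everything moved to the left-hand side, differentiate term by term:
  d/dx[(x + 5)^2] = 2x + 10
  d/dx[(y + 2)^2] = 2·y'(y + 2)
  d/dx[-144] = 0

Separating the contributions that come from x directly and those that come through y:
  without y':      2x + 10
  multiplying y':  2y + 4

so (2x + 10) + (2y + 4)·y' = 0, and therefore
  dy/dx = -(2x + 10)/(2y + 4) = (-x - 5)/(y + 2)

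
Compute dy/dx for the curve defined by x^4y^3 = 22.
Take d/dx of both sides. Since y is implicitly a function of x, the chain rule attaches a y' = dy/dx factor whenever we differentiate through y.

Set F(x, y) = (left side) − (right side), so the curve is F = 0. Differentiating each term of F:
  d/dx[x^4y^3] = 3x^4y^2·y' + 4x^3y^3
  d/dx[-22] = 0

Collecting, the y'-free part is the partial derivative in x and the y' coefficient is the partial derivative in y:
  ∂F/∂x = 4x^3y^3
  ∂F/∂y = 3x^4y^2

so d/dx[F(x, y(x))] = ∂F/∂x + (∂F/∂y)·y' = 0. Rearranging,
  dy/dx = -(∂F/∂x)/(∂F/∂y) = -(4x^3y^3)/(3x^4y^2) = -4y/(3x)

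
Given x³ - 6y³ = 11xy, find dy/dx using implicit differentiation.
Take d/dx of both sides. Since y is implicitly a function of x, the chain rule attaches a y' = dy/dx factor whenever we differentiate through y.

Set F(x, y) = (left side) − (right side), so the curve is F = 0. Differentiating each term of F:
  d/dx[x^3] = 3x^2
  d/dx[-11xy] = -11x·y' - 11y
  d/dx[-6y^3] = -18y^2·y'

Collecting, the y'-free part is the partial derivative in x and the y' coefficient is the partial derivative in y:
  ∂F/∂x = 3x^2 - 11y
  ∂F/∂y = -11x - 18y^2

so d/dx[F(x, y(x))] = ∂F/∂x + (∂F/∂y)·y' = 0. Rearranging,
  dy/dx = -(∂F/∂x)/(∂F/∂y) = -(3x^2 - 11y)/(-11x - 18y^2) = (3x^2 - 11y)/(11x + 18y^2)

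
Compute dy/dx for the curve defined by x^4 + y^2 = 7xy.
Differentiate the relation implicitly: treat y = y(x) and apply the chain rule, so every y-derivative picks up a y' = dy/dx factor.

With everything moved to the left-hand side, differentiate term by term:
  d/dx[x^4] = 4x^3
  d/dx[-7xy] = -7x·y' - 7y
  d/dx[y^2] = 2y·y'

Separating the contributions that come from x directly and those that come through y:
  without y':      4x^3 - 7y
  multiplying y':  -7x + 2y

so (4x^3 - 7y) + (-7x + 2y)·y' = 0, and therefore
  dy/dx = -(4x^3 - 7y)/(-7x + 2y) = (4x^3 - 7y)/(7x - 2y)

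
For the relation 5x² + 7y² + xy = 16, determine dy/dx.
Differentiate both sides with respect to x, treating y as y(x). By the chain rule, any term containing y contributes a factor of y' = dy/dx when we differentiate it.

Move every term to one side and write the relation as F(x, y) = 0. Term by term,
  d/dx[5x^2] = 10x
  d/dx[xy] = x·y' + y
  d/dx[7y^2] = 14y·y'
  d/dx[-16] = 0

The pieces without y' make up ∂F/∂x and the coefficient of y' is ∂F/∂y:
  ∂F/∂x = 10x + y,
  ∂F/∂y = x + 14y.

Since d/dx[F] = ∂F/∂x + (∂F/∂y)·y' = 0, solve for y':
  (∂F/∂y)·y' = -∂F/∂x
  dy/dx = -(∂F/∂x)/(∂F/∂y) = -(10x + y)/(x + 14y) = (-10x - y)/(x + 14y)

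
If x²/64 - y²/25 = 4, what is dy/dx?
Take d/dx of both sides. Since y is implicitly a function of x, the chain rule attaches a y' = dy/dx factor whenever we differentiate through y.

Set F(x, y) = (left side) − (right side), so the curve is F = 0. Differentiating each term of F:
  d/dx[x^2/64] = x/32
  d/dx[-y^2/25] = -2y·y'/25
  d/dx[-4] = 0

Collecting, the y'-free part is the partial derivative in x and the y' coefficient is the partial derivative in y:
  ∂F/∂x = x/32
  ∂F/∂y = -2y/25

so d/dx[F(x, y(x))] = ∂F/∂x + (∂F/∂y)·y' = 0. Rearranging,
  dy/dx = -(∂F/∂x)/(∂F/∂y) = -(x/32)/(-2y/25) = 25x/(64y)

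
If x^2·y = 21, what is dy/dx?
Apply d/dx to both sides, remembering that y depends on x. Each occurrence of y therefore brings in a y' = dy/dx via the chain rule.

With F(x, y) equal to the left-hand side minus the right, differentiate F term by term:
  d/dx[x^2y] = x^2·y' + 2xy
  d/dx[-21] = 0
Adding these up, d/dx[F] = 0 becomes
  (2xy) + (x^2)·y' = 0,
so isolating y',
  dy/dx = -(2xy)/(x^2) = -2y/x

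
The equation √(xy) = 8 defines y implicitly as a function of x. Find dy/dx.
Take d/dx of both sides. Since y is implicitly a function of x, the chain rule attaches a y' = dy/dx factor whenever we differentiate through y.

Set F(x, y) = (left side) − (right side), so the curve is F = 0. Differentiating each term of F:
  d/dx[√(xy)] = √(xy)(x·y'/2 + y/2)/(xy)
  d/dx[-8] = 0

Collecting, the y'-free part is the partial derivative in x and the y' coefficient is the partial derivative in y:
  ∂F/∂x = √(xy)/(2x)
  ∂F/∂y = √(xy)/(2y)

so d/dx[F(x, y(x))] = ∂F/∂x + (∂F/∂y)·y' = 0. Rearranging,
  dy/dx = -(∂F/∂x)/(∂F/∂y) = -(√(xy)/(2x))/(√(xy)/(2y)) = -y/x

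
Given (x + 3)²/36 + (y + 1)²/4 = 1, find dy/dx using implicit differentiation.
Differentiate the relation implicitly: treat y = y(x) and apply the chain rule, so every y-derivative picks up a y' = dy/dx factor.

With everything moved to the left-hand side, differentiate term by term:
  d/dx[(x + 3)^2/36] = x/18 + 1/6
  d/dx[(y + 1)^2/4] = y'(y + 1)/2
  d/dx[-1] = 0

Separating the contributions that come from x directly and those that come through y:
  without y':      x/18 + 1/6
  multiplying y':  y/2 + 1/2

so (x/18 + 1/6) + (y/2 + 1/2)·y' = 0, and therefore
  dy/dx = -(x/18 + 1/6)/(y/2 + 1/2)
        = -((x + 3)/18)/((y + 1)/2) = (-x - 3)/(9(y + 1))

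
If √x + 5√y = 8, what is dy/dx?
Take d/dx of both sides. Since y is implicitly a function of x, the chain rule attaches a y' = dy/dx factor whenever we differentiate through y.

Set F(x, y) = (left side) − (right side), so the curve is F = 0. Differentiating each term of F:
  d/dx[√(x)] = 1/(2√(x))
  d/dx[5√(y)] = 5·y'/(2√(y))
  d/dx[-8] = 0

Collecting, the y'-free part is the partial derivative in x and the y' coefficient is the partial derivative in y:
  ∂F/∂x = 1/(2√(x))
  ∂F/∂y = 5/(2√(y))

so d/dx[F(x, y(x))] = ∂F/∂x + (∂F/∂y)·y' = 0. Rearranging,
  dy/dx = -(∂F/∂x)/(∂F/∂y) = -(1/(2√(x)))/(5/(2√(y))) = -√(y)/(5√(x))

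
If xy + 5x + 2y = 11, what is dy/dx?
Differentiate the relation implicitly: treat y = y(x) and apply the chain rule, so every y-derivative picks up a y' = dy/dx factor.

With everything moved to the left-hand side, differentiate term by term:
  d/dx[xy] = x·y' + y
  d/dx[5x] = 5
  d/dx[2y] = 2·y'
  d/dx[-11] = 0

Separating the contributions that come from x directly and those that come through y:
  without y':      y + 5
  multiplying y':  x + 2

so (y + 5) + (x + 2)·y' = 0, and therefore
  dy/dx = -(y + 5)/(x + 2) = (-y - 5)/(x + 2)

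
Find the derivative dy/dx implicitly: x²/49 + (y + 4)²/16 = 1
Apply d/dx to both sides, remembering that y depends on x. Each occurrence of y therefore brings in a y' = dy/dx via the chain rule.

With F(x, y) equal to the left-hand side minus the right, differentiate F term by term:
  d/dx[x^2/49] = 2x/49
  d/dx[(y + 4)^2/16] = y'(y + 4)/8
  d/dx[-1] = 0
Adding these up, d/dx[F] = 0 becomes
  (2x/49) + (y/8 + 1/2)·y' = 0,
so isolating y',
  dy/dx = -(2x/49)/(y/8 + 1/2)
        = -(2x/49)/((y + 4)/8) = -16x/(49y + 196)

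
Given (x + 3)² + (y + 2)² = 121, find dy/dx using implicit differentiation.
Differentiate both sides with respect to x, treating y as y(x). By the chain rule, any term containing y contributes a factor of y' = dy/dx when we differentiate it.

Move every term to one side and write the relation as F(x, y) = 0. Term by term,
  d/dx[(x + 3)^2] = 2x + 6
  d/dx[(y + 2)^2] = 2·y'(y + 2)
  d/dx[-121] = 0

The pieces without y' make up ∂F/∂x and the coefficient of y' is ∂F/∂y:
  ∂F/∂x = 2x + 6,
  ∂F/∂y = 2y + 4.

Since d/dx[F] = ∂F/∂x + (∂F/∂y)·y' = 0, solve for y':
  (∂F/∂y)·y' = -∂F/∂x
  dy/dx = -(∂F/∂x)/(∂F/∂y) = -(2x + 6)/(2y + 4) = (-x - 3)/(y + 2)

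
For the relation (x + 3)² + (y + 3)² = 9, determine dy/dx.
Take d/dx of both sides. Since y is implicitly a function of x, the chain rule attaches a y' = dy/dx factor whenever we differentiate through y.

Set F(x, y) = (left side) − (right side), so the curve is F = 0. Differentiating each term of F:
  d/dx[(x + 3)^2] = 2x + 6
  d/dx[(y + 3)^2] = 2·y'(y + 3)
  d/dx[-9] = 0

Collecting, the y'-free part is the partial derivative in x and the y' coefficient is the partial derivative in y:
  ∂F/∂x = 2x + 6
  ∂F/∂y = 2y + 6

so d/dx[F(x, y(x))] = ∂F/∂x + (∂F/∂y)·y' = 0. Rearranging,
  dy/dx = -(∂F/∂x)/(∂F/∂y) = -(2x + 6)/(2y + 6) = (-x - 3)/(y + 3)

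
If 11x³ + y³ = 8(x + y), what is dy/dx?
Apply d/dx to both sides, remembering that y depends on x. Each occurrence of y therefore brings in a y' = dy/dx via the chain rule.

With F(x, y) equal to the left-hand side minus the right, differentiate F term by term:
  d/dx[11x^3] = 33x^2
  d/dx[-8x] = -8
  d/dx[y^3] = 3y^2·y'
  d/dx[-8y] = -8·y'
Adding these up, d/dx[F] = 0 becomes
  (33x^2 - 8) + (3y^2 - 8)·y' = 0,
so isolating y',
  dy/dx = -(33x^2 - 8)/(3y^2 - 8) = (8 - 33x^2)/(3y^2 - 8)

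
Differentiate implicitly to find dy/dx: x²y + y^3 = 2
Take d/dx of both sides. Since y is implicitly a function of x, the chain rule attaches a y' = dy/dx factor whenever we differentiate through y.

Set F(x, y) = (left side) − (right side), so the curve is F = 0. Differentiating each term of F:
  d/dx[x^2y] = x^2·y' + 2xy
  d/dx[y^3] = 3y^2·y'
  d/dx[-2] = 0

Collecting, the y'-free part is the partial derivative in x and the y' coefficient is the partial derivative in y:
  ∂F/∂x = 2xy
  ∂F/∂y = x^2 + 3y^2

so d/dx[F(x, y(x))] = ∂F/∂x + (∂F/∂y)·y' = 0. Rearranging,
  dy/dx = -(∂F/∂x)/(∂F/∂y) = -(2xy)/(x^2 + 3y^2) = -2xy/(x^2 + 3y^2)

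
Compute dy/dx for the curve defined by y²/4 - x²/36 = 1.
Apply d/dx to both sides, remembering that y depends on x. Each occurrence of y therefore brings in a y' = dy/dx via the chain rule.

With F(x, y) equal to the left-hand side minus the right, differentiate F term by term:
  d/dx[-x^2/36] = -x/18
  d/dx[y^2/4] = y·y'/2
  d/dx[-1] = 0
Adding these up, d/dx[F] = 0 becomes
  (-x/18) + (y/2)·y' = 0,
so isolating y',
  dy/dx = -(-x/18)/(y/2) = x/(9y)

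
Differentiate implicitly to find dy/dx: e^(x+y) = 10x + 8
Apply d/dx to both sides, remembering that y depends on x. Each occurrence of y therefore brings in a y' = dy/dx via the chain rule.

With F(x, y) equal to the left-hand side minus the right, differentiate F term by term:
  d/dx[-10x] = -10
  d/dx[e^(x + y)] = (y' + 1)·e^(x + y)
  d/dx[-8] = 0
Adding these up, d/dx[F] = 0 becomes
  (e^(x + y) - 10) + (e^(x + y))·y' = 0,
so isolating y',
  dy/dx = -(e^(x + y) - 10)/(e^(x + y)) = 10e^(-x - y) - 1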